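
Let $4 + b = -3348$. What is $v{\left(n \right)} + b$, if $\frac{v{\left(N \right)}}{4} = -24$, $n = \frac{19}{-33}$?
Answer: $-3448$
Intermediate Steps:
$n = - \frac{19}{33}$ ($n = 19 \left(- \frac{1}{33}\right) = - \frac{19}{33} \approx -0.57576$)
$b = -3352$ ($b = -4 - 3348 = -3352$)
$v{\left(N \right)} = -96$ ($v{\left(N \right)} = 4 \left(-24\right) = -96$)
$v{\left(n \right)} + b = -96 - 3352 = -3448$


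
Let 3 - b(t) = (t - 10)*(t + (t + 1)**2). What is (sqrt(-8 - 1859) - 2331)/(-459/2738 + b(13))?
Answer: 2127426/569657 - 2738*I*sqrt(1867)/1708971 ≈ 3.7346 - 0.069226*I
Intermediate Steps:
b(t) = 3 - (-10 + t)*(t + (1 + t)**2) (b(t) = 3 - (t - 10)*(t + (t + 1)**2) = 3 - (-10 + t)*(t + (1 + t)**2))
(sqrt(-8 - 1859) - 2331)/(-459/2738 + b(13)) = (sqrt(-8 - 1859) - 2331)/(-459/2738 + (13 - 1*13**3 + 7*13**2 + 29*13)) = (sqrt(-1867) - 2331)/(-459*1/2738 + (13 - 1*2197 + 7*169 + 377)) = (I*sqrt(1867) - 2331)/(-459/2738 + (13 - 2197 + 1183 + 377)) = (-2331 + I*sqrt(1867))/(-459/2738 - 624) = (-2331 + I*sqrt(1867))/(-1708971/2738) = (-2331 + I*sqrt(1867))*(-2738/1708971) = 2127426/569657 - 2738*I*sqrt(1867)/1708971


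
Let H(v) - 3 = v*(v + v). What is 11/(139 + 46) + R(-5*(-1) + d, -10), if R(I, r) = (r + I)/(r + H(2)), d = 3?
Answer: -359/185 ≈ -1.9405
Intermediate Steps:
H(v) = 3 + 2*v² (H(v) = 3 + v*(v + v) = 3 + v*(2*v) = 3 + 2*v²)
R(I, r) = (I + r)/(11 + r) (R(I, r) = (r + I)/(r + (3 + 2*2²)) = (I + r)/(r + (3 + 2*4)) = (I + r)/(r + (3 + 8)) = (I + r)/(r + 11) = (I + r)/(11 + r))
11/(139 + 46) + R(-5*(-1) + d, -10) = 11/(139 + 46) + ((-5*(-1) + 3) - 10)/(11 - 10) = 11/185 + ((5 + 3) - 10)/1 = 11*(1/185) + 1*(8 - 10) = 11/185 + 1*(-2) = 11/185 - 2 = -359/185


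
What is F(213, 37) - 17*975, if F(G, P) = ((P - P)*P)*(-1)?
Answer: -16575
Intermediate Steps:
F(G, P) = 0 (F(G, P) = (0*P)*(-1) = 0*(-1) = 0)
F(213, 37) - 17*975 = 0 - 17*975 = 0 - 16575 = -16575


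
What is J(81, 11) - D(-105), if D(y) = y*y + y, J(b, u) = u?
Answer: -10909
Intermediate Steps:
D(y) = y + y² (D(y) = y² + y = y + y²)
J(81, 11) - D(-105) = 11 - (-105)*(1 - 105) = 11 - (-105)*(-104) = 11 - 1*10920 = 11 - 10920 = -10909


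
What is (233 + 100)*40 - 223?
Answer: 13097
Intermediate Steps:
(233 + 100)*40 - 223 = 333*40 - 223 = 13320 - 223 = 13097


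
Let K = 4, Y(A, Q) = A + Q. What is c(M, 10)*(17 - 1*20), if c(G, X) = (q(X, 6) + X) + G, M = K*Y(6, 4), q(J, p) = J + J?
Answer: -210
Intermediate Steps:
q(J, p) = 2*J
M = 40 (M = 4*(6 + 4) = 4*10 = 40)
c(G, X) = G + 3*X (c(G, X) = (2*X + X) + G = 3*X + G = G + 3*X)
c(M, 10)*(17 - 1*20) = (40 + 3*10)*(17 - 1*20) = (40 + 30)*(17 - 20) = 70*(-3) = -210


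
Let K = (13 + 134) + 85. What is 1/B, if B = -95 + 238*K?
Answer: 1/55121 ≈ 1.8142e-5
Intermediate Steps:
K = 232 (K = 147 + 85 = 232)
B = 55121 (B = -95 + 238*232 = -95 + 55216 = 55121)
1/B = 1/55121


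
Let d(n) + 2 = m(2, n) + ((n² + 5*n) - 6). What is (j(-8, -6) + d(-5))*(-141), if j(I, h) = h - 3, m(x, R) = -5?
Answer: 3102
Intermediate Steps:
j(I, h) = -3 + h
d(n) = -13 + n² + 5*n (d(n) = -2 + (-5 + ((n² + 5*n) - 6)) = -2 + (-5 + (-6 + n² + 5*n)) = -2 + (-11 + n² + 5*n) = -13 + n² + 5*n)
(j(-8, -6) + d(-5))*(-141) = ((-3 - 6) + (-13 + (-5)² + 5*(-5)))*(-141) = (-9 + (-13 + 25 - 25))*(-141) = (-9 - 13)*(-141) = -22*(-141) = 3102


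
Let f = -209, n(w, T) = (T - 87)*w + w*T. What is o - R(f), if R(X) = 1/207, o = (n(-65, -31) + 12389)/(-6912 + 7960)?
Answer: 2284135/108468 ≈ 21.058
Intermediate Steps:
n(w, T) = T*w + w*(-87 + T) (n(w, T) = (-87 + T)*w + T*w = w*(-87 + T) + T*w = T*w + w*(-87 + T))
o = 11037/524 (o = (-65*(-87 + 2*(-31)) + 12389)/(-6912 + 7960) = (-65*(-87 - 62) + 12389)/1048 = (-65*(-149) + 12389)*(1/1048) = (9685 + 12389)*(1/1048) = 22074*(1/1048) = 11037/524 ≈ 21.063)
R(X) = 1/207
o - R(f) = 11037/524 - 1*1/207 = 11037/524 - 1/207 = 2284135/108468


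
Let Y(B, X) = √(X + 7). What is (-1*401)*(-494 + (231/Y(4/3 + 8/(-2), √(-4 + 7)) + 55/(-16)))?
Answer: 3191559/16 - 92631/√(7 + √3) ≈ 1.6813e+5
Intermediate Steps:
Y(B, X) = √(7 + X)
(-1*401)*(-494 + (231/Y(4/3 + 8/(-2), √(-4 + 7)) + 55/(-16))) = (-1*401)*(-494 + (231/(√(7 + √(-4 + 7))) + 55/(-16))) = -401*(-494 + (231/(√(7 + √3)) + 55*(-1/16))) = -401*(-494 + (231/√(7 + √3) - 55/16)) = -401*(-494 + (-55/16 + 231/√(7 + √3))) = -401*(-7959/16 + 231/√(7 + √3)) = 3191559/16 - 92631/√(7 + √3)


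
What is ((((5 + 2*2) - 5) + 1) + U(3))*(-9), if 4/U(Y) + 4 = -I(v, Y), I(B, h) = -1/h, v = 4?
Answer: -387/11 ≈ -35.182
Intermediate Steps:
U(Y) = 4/(-4 + 1/Y) (U(Y) = 4/(-4 - (-1)/Y) = 4/(-4 + 1/Y))
((((5 + 2*2) - 5) + 1) + U(3))*(-9) = ((((5 + 2*2) - 5) + 1) - 4*3/(-1 + 4*3))*(-9) = ((((5 + 4) - 5) + 1) - 4*3/(-1 + 12))*(-9) = (((9 - 5) + 1) - 4*3/11)*(-9) = ((4 + 1) - 4*3*1/11)*(-9) = (5 - 12/11)*(-9) = (43/11)*(-9) = -387/11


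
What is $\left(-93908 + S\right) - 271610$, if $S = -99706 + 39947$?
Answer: $-425277$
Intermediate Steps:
$S = -59759$
$\left(-93908 + S\right) - 271610 = \left(-93908 - 59759\right) - 271610 = -153667 - 271610 = -425277$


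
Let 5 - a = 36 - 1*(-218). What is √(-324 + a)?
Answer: I*√573 ≈ 23.937*I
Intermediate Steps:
a = -249 (a = 5 - (36 - 1*(-218)) = 5 - (36 + 218) = 5 - 1*254 = 5 - 254 = -249)
√(-324 + a) = √(-324 - 249) = √(-573) = I*√573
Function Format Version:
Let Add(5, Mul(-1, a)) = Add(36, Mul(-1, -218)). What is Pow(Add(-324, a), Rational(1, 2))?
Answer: Mul(I, Pow(573, Rational(1, 2))) ≈ Mul(23.937, I)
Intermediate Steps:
a = -249 (a = Add(5, Mul(-1, Add(36, Mul(-1, -218)))) = Add(5, Mul(-1, Add(36, 218))) = Add(5, Mul(-1, 254)) = Add(5, -254) = -249)
Pow(Add(-324, a), Rational(1, 2)) = Pow(Add(-324, -249), Rational(1, 2)) = Pow(-573, Rational(1, 2)) = Mul(I, Pow(573, Rational(1, 2)))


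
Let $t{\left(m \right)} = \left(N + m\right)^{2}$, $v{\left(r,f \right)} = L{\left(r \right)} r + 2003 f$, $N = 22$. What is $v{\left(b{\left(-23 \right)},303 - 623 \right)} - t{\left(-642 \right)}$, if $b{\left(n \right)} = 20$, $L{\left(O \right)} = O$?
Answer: $-1024960$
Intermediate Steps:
$v{\left(r,f \right)} = r^{2} + 2003 f$ ($v{\left(r,f \right)} = r r + 2003 f = r^{2} + 2003 f$)
$t{\left(m \right)} = \left(22 + m\right)^{2}$
$v{\left(b{\left(-23 \right)},303 - 623 \right)} - t{\left(-642 \right)} = \left(20^{2} + 2003 \left(303 - 623\right)\right) - \left(22 - 642\right)^{2} = \left(400 + 2003 \left(303 - 623\right)\right) - \left(-620\right)^{2} = \left(400 + 2003 \left(-320\right)\right) - 384400 = \left(400 - 640960\right) - 384400 = -640560 - 384400 = -1024960$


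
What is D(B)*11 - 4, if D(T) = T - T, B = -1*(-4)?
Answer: -4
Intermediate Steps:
B = 4
D(T) = 0
D(B)*11 - 4 = 0*11 - 4 = 0 - 4 = -4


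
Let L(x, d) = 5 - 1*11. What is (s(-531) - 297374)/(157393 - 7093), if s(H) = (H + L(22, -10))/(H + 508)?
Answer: -1367813/691380 ≈ -1.9784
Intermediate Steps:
L(x, d) = -6 (L(x, d) = 5 - 11 = -6)
s(H) = (-6 + H)/(508 + H) (s(H) = (H - 6)/(H + 508) = (-6 + H)/(508 + H))
(s(-531) - 297374)/(157393 - 7093) = ((-6 - 531)/(508 - 531) - 297374)/(157393 - 7093) = (-537/(-23) - 297374)/150300 = (-1/23*(-537) - 297374)*(1/150300) = (537/23 - 297374)*(1/150300) = -6839065/23*1/150300 = -1367813/691380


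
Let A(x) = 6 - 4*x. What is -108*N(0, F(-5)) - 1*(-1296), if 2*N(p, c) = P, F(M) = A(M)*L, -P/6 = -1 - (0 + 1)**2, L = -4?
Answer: 648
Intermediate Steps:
P = 12 (P = -6*(-1 - (0 + 1)**2) = -6*(-1 - 1*1**2) = -6*(-1 - 1*1) = -6*(-1 - 1) = -6*(-2) = 12)
F(M) = -24 + 16*M (F(M) = (6 - 4*M)*(-4) = -24 + 16*M)
N(p, c) = 6 (N(p, c) = (1/2)*12 = 6)
-108*N(0, F(-5)) - 1*(-1296) = -108*6 - 1*(-1296) = -648 + 1296 = 648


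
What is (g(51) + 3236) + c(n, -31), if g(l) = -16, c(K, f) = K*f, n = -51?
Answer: 4801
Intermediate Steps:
(g(51) + 3236) + c(n, -31) = (-16 + 3236) - 51*(-31) = 3220 + 1581 = 4801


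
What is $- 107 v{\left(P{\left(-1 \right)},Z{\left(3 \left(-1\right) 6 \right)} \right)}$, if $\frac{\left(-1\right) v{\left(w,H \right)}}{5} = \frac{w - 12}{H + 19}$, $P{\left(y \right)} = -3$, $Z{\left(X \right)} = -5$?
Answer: $- \frac{8025}{14} \approx -573.21$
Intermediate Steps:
$v{\left(w,H \right)} = - \frac{5 \left(-12 + w\right)}{19 + H}$ ($v{\left(w,H \right)} = - 5 \frac{w - 12}{H + 19} = - 5 \frac{-12 + w}{19 + H} = - \frac{5 \left(-12 + w\right)}{19 + H}$)
$- 107 v{\left(P{\left(-1 \right)},Z{\left(3 \left(-1\right) 6 \right)} \right)} = - 107 \frac{5 \left(12 - -3\right)}{19 - 5} = - 107 \frac{5 \left(12 + 3\right)}{14} = - 107 \cdot 5 \cdot \frac{1}{14} \cdot 15 = \left(-107\right) \frac{75}{14} = - \frac{8025}{14}$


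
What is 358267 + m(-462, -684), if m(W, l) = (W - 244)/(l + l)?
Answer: 245054981/684 ≈ 3.5827e+5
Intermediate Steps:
m(W, l) = (-244 + W)/(2*l) (m(W, l) = (-244 + W)/((2*l)) = (-244 + W)*(1/(2*l)) = (-244 + W)/(2*l))
358267 + m(-462, -684) = 358267 + (1/2)*(-244 - 462)/(-684) = 358267 + (1/2)*(-1/684)*(-706) = 358267 + 353/684 = 245054981/684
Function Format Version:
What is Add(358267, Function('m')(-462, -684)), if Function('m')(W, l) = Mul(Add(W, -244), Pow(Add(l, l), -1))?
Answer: Rational(245054981, 684) ≈ 3.5827e+5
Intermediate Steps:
Function('m')(W, l) = Mul(Rational(1, 2), Pow(l, -1), Add(-244, W)) (Function('m')(W, l) = Mul(Add(-244, W), Pow(Mul(2, l), -1)) = Mul(Add(-244, W), Mul(Rational(1, 2), Pow(l, -1))) = Mul(Rational(1, 2), Pow(l, -1), Add(-244, W)))
Add(358267, Function('m')(-462, -684)) = Add(358267, Mul(Rational(1, 2), Pow(-684, -1), Add(-244, -462))) = Add(358267, Mul(Rational(1, 2), Rational(-1, 684), -706)) = Add(358267, Rational(353, 684)) = Rational(245054981, 684)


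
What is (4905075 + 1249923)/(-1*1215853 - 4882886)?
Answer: -2051666/2032913 ≈ -1.0092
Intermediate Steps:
(4905075 + 1249923)/(-1*1215853 - 4882886) = 6154998/(-1215853 - 4882886) = 6154998/(-6098739) = 6154998*(-1/6098739) = -2051666/2032913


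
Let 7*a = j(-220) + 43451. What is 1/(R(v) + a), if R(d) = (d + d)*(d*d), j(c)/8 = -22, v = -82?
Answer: -7/7675877 ≈ -9.1195e-7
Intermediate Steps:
j(c) = -176 (j(c) = 8*(-22) = -176)
R(d) = 2*d³ (R(d) = (2*d)*d² = 2*d³)
a = 43275/7 (a = (-176 + 43451)/7 = (⅐)*43275 = 43275/7 ≈ 6182.1)
1/(R(v) + a) = 1/(2*(-82)³ + 43275/7) = 1/(2*(-551368) + 43275/7) = 1/(-1102736 + 43275/7) = 1/(-7675877/7) = -7/7675877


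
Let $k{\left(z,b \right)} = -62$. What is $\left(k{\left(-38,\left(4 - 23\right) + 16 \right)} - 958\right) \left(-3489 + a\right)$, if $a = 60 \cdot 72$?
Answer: $-847620$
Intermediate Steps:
$a = 4320$
$\left(k{\left(-38,\left(4 - 23\right) + 16 \right)} - 958\right) \left(-3489 + a\right) = \left(-62 - 958\right) \left(-3489 + 4320\right) = \left(-1020\right) 831 = -847620$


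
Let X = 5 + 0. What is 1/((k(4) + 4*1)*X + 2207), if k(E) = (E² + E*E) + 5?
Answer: 1/2412 ≈ 0.00041459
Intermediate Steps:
k(E) = 5 + 2*E² (k(E) = (E² + E²) + 5 = 2*E² + 5 = 5 + 2*E²)
X = 5
1/((k(4) + 4*1)*X + 2207) = 1/(((5 + 2*4²) + 4*1)*5 + 2207) = 1/(((5 + 2*16) + 4)*5 + 2207) = 1/(((5 + 32) + 4)*5 + 2207) = 1/((37 + 4)*5 + 2207) = 1/(41*5 + 2207) = 1/(205 + 2207) = 1/2412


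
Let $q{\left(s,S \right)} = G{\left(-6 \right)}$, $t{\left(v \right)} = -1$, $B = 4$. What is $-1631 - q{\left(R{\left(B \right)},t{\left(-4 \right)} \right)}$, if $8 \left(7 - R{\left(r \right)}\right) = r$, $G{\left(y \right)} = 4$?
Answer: $-1635$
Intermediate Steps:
$R{\left(r \right)} = 7 - \frac{r}{8}$
$q{\left(s,S \right)} = 4$
$-1631 - q{\left(R{\left(B \right)},t{\left(-4 \right)} \right)} = -1631 - 4 = -1635$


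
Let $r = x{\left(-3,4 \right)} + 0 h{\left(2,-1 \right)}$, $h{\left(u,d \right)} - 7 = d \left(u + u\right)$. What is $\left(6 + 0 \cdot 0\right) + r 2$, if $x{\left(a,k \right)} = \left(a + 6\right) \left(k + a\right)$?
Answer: $12$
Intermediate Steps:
$h{\left(u,d \right)} = 7 + 2 d u$ ($h{\left(u,d \right)} = 7 + d \left(u + u\right) = 7 + d 2 u = 7 + 2 d u$)
$x{\left(a,k \right)} = \left(6 + a\right) \left(a + k\right)$
$r = 3$ ($r = \left(\left(-3\right)^{2} + 6 \left(-3\right) + 6 \cdot 4 - 12\right) + 0 \left(7 + 2 \left(-1\right) 2\right) = \left(9 - 18 + 24 - 12\right) + 0 \left(7 - 4\right) = 3 + 0 \cdot 3 = 3 + 0 = 3$)
$\left(6 + 0 \cdot 0\right) + r 2 = \left(6 + 0 \cdot 0\right) + 3 \cdot 2 = \left(6 + 0\right) + 6 = 6 + 6 = 12$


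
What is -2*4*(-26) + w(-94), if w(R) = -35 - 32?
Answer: 141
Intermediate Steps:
w(R) = -67
-2*4*(-26) + w(-94) = -2*4*(-26) - 67 = -8*(-26) - 67 = 208 - 67 = 141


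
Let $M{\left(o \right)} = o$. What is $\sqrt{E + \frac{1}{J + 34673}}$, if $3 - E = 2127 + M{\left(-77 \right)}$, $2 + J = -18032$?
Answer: $\frac{48 i \sqrt{245974337}}{16639} \approx 45.244 i$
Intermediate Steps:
$J = -18034$ ($J = -2 - 18032 = -18034$)
$E = -2047$ ($E = 3 - \left(2127 - 77\right) = 3 - 2050 = -2047$)
$\sqrt{E + \frac{1}{J + 34673}} = \sqrt{-2047 + \frac{1}{-18034 + 34673}} = \sqrt{-2047 + \frac{1}{16639}} = \sqrt{- \frac{34060032}{16639}} = \frac{48 i \sqrt{245974337}}{16639}$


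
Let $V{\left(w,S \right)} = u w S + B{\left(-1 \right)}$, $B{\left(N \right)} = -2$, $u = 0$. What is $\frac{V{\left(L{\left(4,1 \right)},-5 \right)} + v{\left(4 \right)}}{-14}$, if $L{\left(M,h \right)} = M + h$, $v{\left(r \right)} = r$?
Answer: $- \frac{1}{7} \approx -0.14286$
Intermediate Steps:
$V{\left(w,S \right)} = -2$ ($V{\left(w,S \right)} = 0 w S - 2 = 0 S - 2 = 0 - 2 = -2$)
$\frac{V{\left(L{\left(4,1 \right)},-5 \right)} + v{\left(4 \right)}}{-14} = \frac{-2 + 4}{-14} = 2 \left(- \frac{1}{14}\right) = - \frac{1}{7}$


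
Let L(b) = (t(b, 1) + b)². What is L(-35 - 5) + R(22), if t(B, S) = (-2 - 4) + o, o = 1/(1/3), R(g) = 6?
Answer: 1855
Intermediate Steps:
o = 3 (o = 1/(⅓) = 3)
t(B, S) = -3 (t(B, S) = (-2 - 4) + 3 = -6 + 3 = -3)
L(b) = (-3 + b)²
L(-35 - 5) + R(22) = (-3 + (-35 - 5))² + 6 = (-3 - 40)² + 6 = (-43)² + 6 = 1849 + 6 = 1855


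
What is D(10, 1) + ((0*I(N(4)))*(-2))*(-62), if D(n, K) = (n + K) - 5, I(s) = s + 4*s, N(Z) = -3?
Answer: 6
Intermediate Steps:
I(s) = 5*s
D(n, K) = -5 + K + n (D(n, K) = (K + n) - 5 = -5 + K + n)
D(10, 1) + ((0*I(N(4)))*(-2))*(-62) = (-5 + 1 + 10) + ((0*(5*(-3)))*(-2))*(-62) = 6 + ((0*(-15))*(-2))*(-62) = 6 + (0*(-2))*(-62) = 6 + 0*(-62) = 6 + 0 = 6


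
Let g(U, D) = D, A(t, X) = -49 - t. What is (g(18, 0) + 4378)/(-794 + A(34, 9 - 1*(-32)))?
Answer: -4378/877 ≈ -4.9920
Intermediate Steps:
(g(18, 0) + 4378)/(-794 + A(34, 9 - 1*(-32))) = (0 + 4378)/(-794 + (-49 - 1*34)) = 4378/(-794 + (-49 - 34)) = 4378/(-794 - 83) = 4378/(-877) = 4378*(-1/877) = -4378/877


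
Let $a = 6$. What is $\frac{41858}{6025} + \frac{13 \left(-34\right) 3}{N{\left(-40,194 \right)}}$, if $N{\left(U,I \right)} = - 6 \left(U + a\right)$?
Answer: $\frac{5391}{12050} \approx 0.44739$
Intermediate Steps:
$N{\left(U,I \right)} = -36 - 6 U$ ($N{\left(U,I \right)} = - 6 \left(U + 6\right) = - 6 \left(6 + U\right) = -36 - 6 U$)
$\frac{41858}{6025} + \frac{13 \left(-34\right) 3}{N{\left(-40,194 \right)}} = \frac{41858}{6025} + \frac{13 \left(-34\right) 3}{-36 - -240} = 41858 \cdot \frac{1}{6025} + \frac{\left(-442\right) 3}{-36 + 240} = \frac{41858}{6025} - \frac{1326}{204} = \frac{41858}{6025} - \frac{13}{2} = \frac{5391}{12050}$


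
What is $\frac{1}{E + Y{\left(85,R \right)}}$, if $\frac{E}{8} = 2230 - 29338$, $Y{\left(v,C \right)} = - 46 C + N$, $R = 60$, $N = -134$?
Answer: $- \frac{1}{219758} \approx -4.5505 \cdot 10^{-6}$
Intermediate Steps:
$Y{\left(v,C \right)} = -134 - 46 C$ ($Y{\left(v,C \right)} = - 46 C - 134 = -134 - 46 C$)
$E = -216864$ ($E = 8 \left(2230 - 29338\right) = 8 \left(-27108\right) = -216864$)
$\frac{1}{E + Y{\left(85,R \right)}} = \frac{1}{-216864 - 2894} = \frac{1}{-219758} = - \frac{1}{219758}$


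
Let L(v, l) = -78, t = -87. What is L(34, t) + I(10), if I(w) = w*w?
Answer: 22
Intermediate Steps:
I(w) = w**2
L(34, t) + I(10) = -78 + 10**2 = -78 + 100 = 22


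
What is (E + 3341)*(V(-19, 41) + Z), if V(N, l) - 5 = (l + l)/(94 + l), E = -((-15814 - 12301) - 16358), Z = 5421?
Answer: 11676051296/45 ≈ 2.5947e+8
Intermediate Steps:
E = 44473 (E = -(-28115 - 16358) = -1*(-44473) = 44473)
V(N, l) = 5 + 2*l/(94 + l) (V(N, l) = 5 + (l + l)/(94 + l) = 5 + (2*l)/(94 + l) = 5 + 2*l/(94 + l))
(E + 3341)*(V(-19, 41) + Z) = (44473 + 3341)*((470 + 7*41)/(94 + 41) + 5421) = 47814*((470 + 287)/135 + 5421) = 47814*((1/135)*757 + 5421) = 47814*(757/135 + 5421) = 47814*(732592/135) = 11676051296/45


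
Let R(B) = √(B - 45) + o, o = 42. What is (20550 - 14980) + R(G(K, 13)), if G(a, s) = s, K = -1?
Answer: 5612 + 4*I*√2 ≈ 5612.0 + 5.6569*I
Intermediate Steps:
R(B) = 42 + √(-45 + B) (R(B) = √(B - 45) + 42 = √(-45 + B) + 42 = 42 + √(-45 + B))
(20550 - 14980) + R(G(K, 13)) = (20550 - 14980) + (42 + √(-45 + 13)) = 5570 + (42 + √(-32)) = 5570 + (42 + 4*I*√2) = 5612 + 4*I*√2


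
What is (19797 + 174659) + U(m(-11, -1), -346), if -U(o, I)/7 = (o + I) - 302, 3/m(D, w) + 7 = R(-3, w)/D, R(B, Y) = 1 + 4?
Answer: 16317575/82 ≈ 1.9899e+5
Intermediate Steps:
R(B, Y) = 5
m(D, w) = 3/(-7 + 5/D)
U(o, I) = 2114 - 7*I - 7*o (U(o, I) = -7*((o + I) - 302) = -7*((I + o) - 302) = -7*(-302 + I + o) = 2114 - 7*I - 7*o)
(19797 + 174659) + U(m(-11, -1), -346) = (19797 + 174659) + (2114 - 7*(-346) - (-21)*(-11)/(-5 + 7*(-11))) = 194456 + (2114 + 2422 - (-21)*(-11)/(-5 - 77)) = 194456 + (2114 + 2422 - (-21)*(-11)/(-82)) = 194456 + (2114 + 2422 - (-21)*(-11)*(-1)/82) = 194456 + (2114 + 2422 - 7*(-33/82)) = 194456 + (2114 + 2422 + 231/82) = 194456 + 372183/82 = 16317575/82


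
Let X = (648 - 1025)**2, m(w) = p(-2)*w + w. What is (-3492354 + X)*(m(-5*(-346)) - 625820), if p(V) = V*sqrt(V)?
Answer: 2090841920250 + 11591778500*I*sqrt(2) ≈ 2.0908e+12 + 1.6393e+10*I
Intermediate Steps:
p(V) = V**(3/2)
m(w) = w - 2*I*w*sqrt(2) (m(w) = (-2)**(3/2)*w + w = (-2*I*sqrt(2))*w + w = -2*I*w*sqrt(2) + w = w - 2*I*w*sqrt(2))
X = 142129 (X = (-377)**2 = 142129)
(-3492354 + X)*(m(-5*(-346)) - 625820) = (-3492354 + 142129)*((-5*(-346))*(1 - 2*I*sqrt(2)) - 625820) = -3350225*(1730*(1 - 2*I*sqrt(2)) - 625820) = -3350225*((1730 - 3460*I*sqrt(2)) - 625820) = -3350225*(-624090 - 3460*I*sqrt(2)) = 2090841920250 + 11591778500*I*sqrt(2)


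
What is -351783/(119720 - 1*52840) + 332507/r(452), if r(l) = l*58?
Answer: 1626965629/219165760 ≈ 7.4234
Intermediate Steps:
r(l) = 58*l
-351783/(119720 - 1*52840) + 332507/r(452) = -351783/(119720 - 1*52840) + 332507/((58*452)) = -351783/(119720 - 52840) + 332507/26216 = -351783/66880 + 332507*(1/26216) = -351783*1/66880 + 332507/26216 = -351783/66880 + 332507/26216 = 1626965629/219165760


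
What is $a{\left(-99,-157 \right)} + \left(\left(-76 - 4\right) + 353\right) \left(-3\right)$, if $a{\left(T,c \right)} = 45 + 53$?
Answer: $-721$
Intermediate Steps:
$a{\left(T,c \right)} = 98$
$a{\left(-99,-157 \right)} + \left(\left(-76 - 4\right) + 353\right) \left(-3\right) = 98 + \left(\left(-76 - 4\right) + 353\right) \left(-3\right) = 98 + \left(-80 + 353\right) \left(-3\right) = 98 + 273 \left(-3\right) = 98 - 819 = -721$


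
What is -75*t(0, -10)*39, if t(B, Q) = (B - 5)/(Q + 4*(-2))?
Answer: -1625/2 ≈ -812.50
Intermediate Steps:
t(B, Q) = (-5 + B)/(-8 + Q) (t(B, Q) = (-5 + B)/(Q - 8) = (-5 + B)/(-8 + Q))
-75*t(0, -10)*39 = -75*(-5 + 0)/(-8 - 10)*39 = -75*(-5)/(-18)*39 = -(-25)*(-5)/6*39 = -75*5/18*39 = -125/6*39 = -1625/2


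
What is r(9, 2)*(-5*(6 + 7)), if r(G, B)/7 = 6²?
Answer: -16380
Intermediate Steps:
r(G, B) = 252 (r(G, B) = 7*6² = 7*36 = 252)
r(9, 2)*(-5*(6 + 7)) = 252*(-5*(6 + 7)) = 252*(-5*13) = 252*(-65) = -16380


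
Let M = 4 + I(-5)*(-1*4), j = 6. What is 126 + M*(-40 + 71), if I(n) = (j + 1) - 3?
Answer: -246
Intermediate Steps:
I(n) = 4 (I(n) = (6 + 1) - 3 = 7 - 3 = 4)
M = -12 (M = 4 + 4*(-1*4) = 4 + 4*(-4) = 4 - 16 = -12)
126 + M*(-40 + 71) = 126 - 12*(-40 + 71) = 126 - 12*31 = 126 - 372 = -246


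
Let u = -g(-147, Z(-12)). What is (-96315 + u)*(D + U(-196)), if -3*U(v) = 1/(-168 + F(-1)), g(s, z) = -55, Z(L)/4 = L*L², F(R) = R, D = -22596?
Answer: 1102771020460/507 ≈ 2.1751e+9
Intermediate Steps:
Z(L) = 4*L³ (Z(L) = 4*(L*L²) = 4*L³)
u = 55 (u = -1*(-55) = 55)
U(v) = 1/507 (U(v) = -1/(3*(-168 - 1)) = -⅓/(-169) = -⅓*(-1/169) = 1/507)
(-96315 + u)*(D + U(-196)) = (-96315 + 55)*(-22596 + 1/507) = -96260*(-11456171/507) = 1102771020460/507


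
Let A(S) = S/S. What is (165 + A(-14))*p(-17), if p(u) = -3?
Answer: -498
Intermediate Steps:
A(S) = 1
(165 + A(-14))*p(-17) = (165 + 1)*(-3) = 166*(-3) = -498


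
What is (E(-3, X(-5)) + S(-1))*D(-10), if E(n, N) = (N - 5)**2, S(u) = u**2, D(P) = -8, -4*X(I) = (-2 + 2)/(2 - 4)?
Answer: -208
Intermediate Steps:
X(I) = 0 (X(I) = -(-2 + 2)/(4*(2 - 4)) = -0/(-2) = -0*(-1)/2 = -1/4*0 = 0)
E(n, N) = (-5 + N)**2
(E(-3, X(-5)) + S(-1))*D(-10) = ((-5 + 0)**2 + (-1)**2)*(-8) = ((-5)**2 + 1)*(-8) = (25 + 1)*(-8) = 26*(-8) = -208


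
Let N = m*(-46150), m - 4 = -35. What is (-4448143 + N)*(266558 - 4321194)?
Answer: 12234835747548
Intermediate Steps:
m = -31 (m = 4 - 35 = -31)
N = 1430650 (N = -31*(-46150) = 1430650)
(-4448143 + N)*(266558 - 4321194) = (-4448143 + 1430650)*(266558 - 4321194) = -3017493*(-4054636) = 12234835747548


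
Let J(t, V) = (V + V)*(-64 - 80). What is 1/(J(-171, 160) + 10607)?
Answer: -1/35473 ≈ -2.8190e-5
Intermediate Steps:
J(t, V) = -288*V (J(t, V) = (2*V)*(-144) = -288*V)
1/(J(-171, 160) + 10607) = 1/(-288*160 + 10607) = 1/(-46080 + 10607) = 1/(-35473) = -1/35473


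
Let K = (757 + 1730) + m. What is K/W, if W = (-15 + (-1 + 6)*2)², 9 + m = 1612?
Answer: 818/5 ≈ 163.60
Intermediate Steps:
m = 1603 (m = -9 + 1612 = 1603)
W = 25 (W = (-15 + 5*2)² = (-15 + 10)² = (-5)² = 25)
K = 4090 (K = (757 + 1730) + 1603 = 2487 + 1603 = 4090)
K/W = 4090/25 = 4090*(1/25) = 818/5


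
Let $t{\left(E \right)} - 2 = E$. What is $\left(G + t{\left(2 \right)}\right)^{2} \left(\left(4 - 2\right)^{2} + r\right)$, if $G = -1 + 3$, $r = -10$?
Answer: $-216$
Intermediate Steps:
$G = 2$
$t{\left(E \right)} = 2 + E$
$\left(G + t{\left(2 \right)}\right)^{2} \left(\left(4 - 2\right)^{2} + r\right) = \left(2 + \left(2 + 2\right)\right)^{2} \left(\left(4 - 2\right)^{2} - 10\right) = \left(2 + 4\right)^{2} \left(2^{2} - 10\right) = 6^{2} \left(4 - 10\right) = 36 \left(-6\right) = -216$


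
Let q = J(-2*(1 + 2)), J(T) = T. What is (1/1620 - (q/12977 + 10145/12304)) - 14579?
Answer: -942818108499313/64665948240 ≈ -14580.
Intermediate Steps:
q = -6 (q = -2*(1 + 2) = -2*3 = -6)
(1/1620 - (q/12977 + 10145/12304)) - 14579 = (1/1620 - (-6/12977 + 10145/12304)) - 14579 = (1/1620 - 1*131577841/159669008) - 14579 = (1/1620 - 131577841/159669008) - 14579 = -53249108353/64665948240 - 14579 = -942818108499313/64665948240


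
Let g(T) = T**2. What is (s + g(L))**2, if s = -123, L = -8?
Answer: 3481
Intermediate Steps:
(s + g(L))**2 = (-123 + (-8)**2)**2 = (-123 + 64)**2 = (-59)**2 = 3481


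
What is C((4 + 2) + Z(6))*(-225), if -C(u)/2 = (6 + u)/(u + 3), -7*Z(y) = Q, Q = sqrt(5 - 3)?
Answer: 2380500/3967 + 9450*sqrt(2)/3967 ≈ 603.44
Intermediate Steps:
Q = sqrt(2) ≈ 1.4142
Z(y) = -sqrt(2)/7
C(u) = -2*(6 + u)/(3 + u) (C(u) = -2*(6 + u)/(u + 3) = -2*(6 + u)/(3 + u))
C((4 + 2) + Z(6))*(-225) = (2*(-6 - ((4 + 2) - sqrt(2)/7))/(3 + ((4 + 2) - sqrt(2)/7)))*(-225) = (2*(-6 - (6 - sqrt(2)/7))/(3 + (6 - sqrt(2)/7)))*(-225) = (2*(-6 + (-6 + sqrt(2)/7))/(9 - sqrt(2)/7))*(-225) = (2*(-12 + sqrt(2)/7)/(9 - sqrt(2)/7))*(-225) = -450*(-12 + sqrt(2)/7)/(9 - sqrt(2)/7)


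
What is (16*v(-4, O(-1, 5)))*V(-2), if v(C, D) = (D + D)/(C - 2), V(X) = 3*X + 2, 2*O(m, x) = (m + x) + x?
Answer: 96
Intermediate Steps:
O(m, x) = x + m/2 (O(m, x) = ((m + x) + x)/2 = (m + 2*x)/2 = x + m/2)
V(X) = 2 + 3*X
v(C, D) = 2*D/(-2 + C) (v(C, D) = (2*D)/(-2 + C) = 2*D/(-2 + C))
(16*v(-4, O(-1, 5)))*V(-2) = (16*(2*(5 + (½)*(-1))/(-2 - 4)))*(2 + 3*(-2)) = (16*(2*(5 - ½)/(-6)))*(2 - 6) = (16*(2*(9/2)*(-⅙)))*(-4) = (16*(-3/2))*(-4) = -24*(-4) = 96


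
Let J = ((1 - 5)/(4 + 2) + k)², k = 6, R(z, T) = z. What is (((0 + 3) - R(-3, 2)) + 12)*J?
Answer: 512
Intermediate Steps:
J = 256/9 (J = ((1 - 5)/(4 + 2) + 6)² = (-4/6 + 6)² = (-4*⅙ + 6)² = (-⅔ + 6)² = (16/3)² = 256/9 ≈ 28.444)
(((0 + 3) - R(-3, 2)) + 12)*J = (((0 + 3) - 1*(-3)) + 12)*(256/9) = ((3 + 3) + 12)*(256/9) = (6 + 12)*(256/9) = 18*(256/9) = 512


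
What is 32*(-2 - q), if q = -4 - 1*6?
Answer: 256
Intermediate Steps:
q = -10 (q = -4 - 6 = -10)
32*(-2 - q) = 32*(-2 - 1*(-10)) = 32*(-2 + 10) = 32*8 = 256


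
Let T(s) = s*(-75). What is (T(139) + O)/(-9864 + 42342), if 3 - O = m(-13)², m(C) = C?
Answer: -10591/32478 ≈ -0.32610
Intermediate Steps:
T(s) = -75*s
O = -166 (O = 3 - 1*(-13)² = 3 - 1*169 = 3 - 169 = -166)
(T(139) + O)/(-9864 + 42342) = (-75*139 - 166)/(-9864 + 42342) = (-10425 - 166)/32478 = -10591*1/32478 = -10591/32478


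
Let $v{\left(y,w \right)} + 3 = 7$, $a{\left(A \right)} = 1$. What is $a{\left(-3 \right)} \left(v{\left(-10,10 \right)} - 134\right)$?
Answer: $-130$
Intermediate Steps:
$v{\left(y,w \right)} = 4$ ($v{\left(y,w \right)} = -3 + 7 = 4$)
$a{\left(-3 \right)} \left(v{\left(-10,10 \right)} - 134\right) = 1 \left(4 - 134\right) = 1 \left(-130\right) = -130$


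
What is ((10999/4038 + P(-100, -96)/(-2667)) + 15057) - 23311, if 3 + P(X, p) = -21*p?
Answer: -29622992015/3589782 ≈ -8252.0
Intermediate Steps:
P(X, p) = -3 - 21*p
((10999/4038 + P(-100, -96)/(-2667)) + 15057) - 23311 = ((10999/4038 + (-3 - 21*(-96))/(-2667)) + 15057) - 23311 = ((10999*(1/4038) + (-3 + 2016)*(-1/2667)) + 15057) - 23311 = ((10999/4038 + 2013*(-1/2667)) + 15057) - 23311 = ((10999/4038 - 671/889) + 15057) - 23311 = (7068613/3589782 + 15057) - 23311 = 54058416187/3589782 - 23311 = -29622992015/3589782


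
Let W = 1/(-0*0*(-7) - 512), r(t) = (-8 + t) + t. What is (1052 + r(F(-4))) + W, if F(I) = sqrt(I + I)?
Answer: 534527/512 + 4*I*sqrt(2) ≈ 1044.0 + 5.6569*I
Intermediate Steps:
F(I) = sqrt(2)*sqrt(I) (F(I) = sqrt(2*I) = sqrt(2)*sqrt(I))
r(t) = -8 + 2*t
W = -1/512 (W = 1/(-13*0*(-7) - 512) = 1/(0*(-7) - 512) = 1/(0 - 512) = 1/(-512) = -1/512 ≈ -0.0019531)
(1052 + r(F(-4))) + W = (1052 + (-8 + 2*(sqrt(2)*sqrt(-4)))) - 1/512 = (1052 + (-8 + 2*(sqrt(2)*(2*I)))) - 1/512 = (1052 + (-8 + 2*(2*I*sqrt(2)))) - 1/512 = (1052 + (-8 + 4*I*sqrt(2))) - 1/512 = (1044 + 4*I*sqrt(2)) - 1/512 = 534527/512 + 4*I*sqrt(2)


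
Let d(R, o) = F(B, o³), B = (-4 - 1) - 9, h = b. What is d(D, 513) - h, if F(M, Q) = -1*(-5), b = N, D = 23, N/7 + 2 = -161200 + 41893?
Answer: 835168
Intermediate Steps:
N = -835163 (N = -14 + 7*(-161200 + 41893) = -14 + 7*(-119307) = -14 - 835149 = -835163)
b = -835163
h = -835163
B = -14 (B = -5 - 9 = -14)
F(M, Q) = 5
d(R, o) = 5
d(D, 513) - h = 5 - 1*(-835163) = 5 + 835163 = 835168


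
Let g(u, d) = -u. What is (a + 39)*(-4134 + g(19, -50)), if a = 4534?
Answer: -18991669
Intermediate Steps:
(a + 39)*(-4134 + g(19, -50)) = (4534 + 39)*(-4134 - 1*19) = 4573*(-4134 - 19) = 4573*(-4153) = -18991669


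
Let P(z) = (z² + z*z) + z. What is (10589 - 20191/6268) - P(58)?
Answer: 23817013/6268 ≈ 3799.8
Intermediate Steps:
P(z) = z + 2*z² (P(z) = (z² + z²) + z = 2*z² + z = z + 2*z²)
(10589 - 20191/6268) - P(58) = (10589 - 20191/6268) - 58*(1 + 2*58) = (10589 - 20191/6268) - 58*(1 + 116) = (10589 - 1*20191/6268) - 58*117 = (10589 - 20191/6268) - 1*6786 = 66351661/6268 - 6786 = 23817013/6268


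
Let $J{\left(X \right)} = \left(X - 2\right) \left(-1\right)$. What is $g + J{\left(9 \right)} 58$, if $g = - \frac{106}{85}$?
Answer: $- \frac{34616}{85} \approx -407.25$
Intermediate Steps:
$g = - \frac{106}{85}$ ($g = \left(-106\right) \frac{1}{85} = - \frac{106}{85} \approx -1.2471$)
$J{\left(X \right)} = 2 - X$ ($J{\left(X \right)} = \left(-2 + X\right) \left(-1\right) = 2 - X$)
$g + J{\left(9 \right)} 58 = - \frac{106}{85} + \left(2 - 9\right) 58 = - \frac{106}{85} - 406 = - \frac{34616}{85}$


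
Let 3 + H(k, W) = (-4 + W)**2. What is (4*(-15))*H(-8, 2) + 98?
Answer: 38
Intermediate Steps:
H(k, W) = -3 + (-4 + W)**2
(4*(-15))*H(-8, 2) + 98 = (4*(-15))*(-3 + (-4 + 2)**2) + 98 = -60*(-3 + (-2)**2) + 98 = -60*(-3 + 4) + 98 = -60*1 + 98 = -60 + 98 = 38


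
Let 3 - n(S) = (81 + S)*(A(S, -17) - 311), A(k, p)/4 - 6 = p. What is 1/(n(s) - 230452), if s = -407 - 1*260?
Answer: -1/438479 ≈ -2.2806e-6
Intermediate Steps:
s = -667 (s = -407 - 260 = -667)
A(k, p) = 24 + 4*p
n(S) = 28758 + 355*S (n(S) = 3 - (81 + S)*((24 + 4*(-17)) - 311) = 3 - (81 + S)*((24 - 68) - 311) = 3 - (81 + S)*(-44 - 311) = 3 - (81 + S)*(-355) = 3 - (-28755 - 355*S) = 3 + (28755 + 355*S) = 28758 + 355*S)
1/(n(s) - 230452) = 1/((28758 + 355*(-667)) - 230452) = 1/((28758 - 236785) - 230452) = 1/(-208027 - 230452) = 1/(-438479) = -1/438479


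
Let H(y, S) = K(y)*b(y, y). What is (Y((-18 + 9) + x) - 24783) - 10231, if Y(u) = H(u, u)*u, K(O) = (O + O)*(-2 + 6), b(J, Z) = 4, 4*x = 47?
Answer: -34772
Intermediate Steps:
x = 47/4 (x = (¼)*47 = 47/4 ≈ 11.750)
K(O) = 8*O (K(O) = (2*O)*4 = 8*O)
H(y, S) = 32*y (H(y, S) = (8*y)*4 = 32*y)
Y(u) = 32*u² (Y(u) = (32*u)*u = 32*u²)
(Y((-18 + 9) + x) - 24783) - 10231 = (32*((-18 + 9) + 47/4)² - 24783) - 10231 = (32*(-9 + 47/4)² - 24783) - 10231 = (32*(11/4)² - 24783) - 10231 = (32*(121/16) - 24783) - 10231 = (242 - 24783) - 10231 = -24541 - 10231 = -34772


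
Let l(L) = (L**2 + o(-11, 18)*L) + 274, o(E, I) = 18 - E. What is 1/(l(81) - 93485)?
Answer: -1/84301 ≈ -1.1862e-5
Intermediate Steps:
l(L) = 274 + L**2 + 29*L (l(L) = (L**2 + (18 - 1*(-11))*L) + 274 = (L**2 + (18 + 11)*L) + 274 = (L**2 + 29*L) + 274 = 274 + L**2 + 29*L)
1/(l(81) - 93485) = 1/((274 + 81**2 + 29*81) - 93485) = 1/((274 + 6561 + 2349) - 93485) = 1/(9184 - 93485) = 1/(-84301) = -1/84301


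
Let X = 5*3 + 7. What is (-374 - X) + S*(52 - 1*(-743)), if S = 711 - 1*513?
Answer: 157014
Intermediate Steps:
S = 198 (S = 711 - 513 = 198)
X = 22 (X = 15 + 7 = 22)
(-374 - X) + S*(52 - 1*(-743)) = (-374 - 1*22) + 198*(52 - 1*(-743)) = (-374 - 22) + 198*(52 + 743) = -396 + 198*795 = -396 + 157410 = 157014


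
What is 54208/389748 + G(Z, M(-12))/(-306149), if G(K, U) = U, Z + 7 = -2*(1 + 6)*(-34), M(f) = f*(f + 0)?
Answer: 4134900320/29830240113 ≈ 0.13861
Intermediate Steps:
M(f) = f**2 (M(f) = f*f = f**2)
Z = 469 (Z = -7 - 2*(1 + 6)*(-34) = -7 - 2*7*(-34) = -7 - 14*(-34) = -7 + 476 = 469)
54208/389748 + G(Z, M(-12))/(-306149) = 54208/389748 + (-12)**2/(-306149) = 54208*(1/389748) + 144*(-1/306149) = 13552/97437 - 144/306149 = 4134900320/29830240113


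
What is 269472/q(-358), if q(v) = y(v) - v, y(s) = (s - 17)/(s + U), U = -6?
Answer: 98087808/130687 ≈ 750.55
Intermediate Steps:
y(s) = (-17 + s)/(-6 + s) (y(s) = (s - 17)/(s - 6) = (-17 + s)/(-6 + s))
q(v) = -v + (-17 + v)/(-6 + v) (q(v) = (-17 + v)/(-6 + v) - v = -v + (-17 + v)/(-6 + v))
269472/q(-358) = 269472/(((-17 - 358 - 1*(-358)*(-6 - 358))/(-6 - 358))) = 269472/(((-17 - 358 - 1*(-358)*(-364))/(-364))) = 269472/((-(-17 - 358 - 130312)/364)) = 269472/((-1/364*(-130687))) = 269472/(130687/364) = 269472*(364/130687) = 98087808/130687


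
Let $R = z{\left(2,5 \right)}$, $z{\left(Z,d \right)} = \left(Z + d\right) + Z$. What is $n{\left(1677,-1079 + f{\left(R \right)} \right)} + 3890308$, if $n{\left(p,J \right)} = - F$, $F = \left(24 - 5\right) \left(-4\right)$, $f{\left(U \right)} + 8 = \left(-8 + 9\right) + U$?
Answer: $3890384$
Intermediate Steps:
$z{\left(Z,d \right)} = d + 2 Z$
$R = 9$ ($R = 5 + 2 \cdot 2 = 5 + 4 = 9$)
$f{\left(U \right)} = -7 + U$ ($f{\left(U \right)} = -8 + \left(\left(-8 + 9\right) + U\right) = -8 + \left(1 + U\right) = -7 + U$)
$F = -76$ ($F = 19 \left(-4\right) = -76$)
$n{\left(p,J \right)} = 76$ ($n{\left(p,J \right)} = \left(-1\right) \left(-76\right) = 76$)
$n{\left(1677,-1079 + f{\left(R \right)} \right)} + 3890308 = 76 + 3890308 = 3890384$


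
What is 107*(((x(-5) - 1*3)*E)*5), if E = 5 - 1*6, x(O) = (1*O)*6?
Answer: 17655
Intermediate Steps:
x(O) = 6*O (x(O) = O*6 = 6*O)
E = -1 (E = 5 - 6 = -1)
107*(((x(-5) - 1*3)*E)*5) = 107*(((6*(-5) - 1*3)*(-1))*5) = 107*(((-30 - 3)*(-1))*5) = 107*(-33*(-1)*5) = 107*(33*5) = 107*165 = 17655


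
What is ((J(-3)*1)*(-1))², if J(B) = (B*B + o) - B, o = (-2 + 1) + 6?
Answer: 289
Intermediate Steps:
o = 5 (o = -1 + 6 = 5)
J(B) = 5 + B² - B (J(B) = (B*B + 5) - B = (B² + 5) - B = (5 + B²) - B = 5 + B² - B)
((J(-3)*1)*(-1))² = (((5 + (-3)² - 1*(-3))*1)*(-1))² = (((5 + 9 + 3)*1)*(-1))² = ((17*1)*(-1))² = (17*(-1))² = (-17)² = 289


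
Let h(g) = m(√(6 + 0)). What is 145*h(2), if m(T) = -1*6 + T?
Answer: -870 + 145*√6 ≈ -514.82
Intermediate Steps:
m(T) = -6 + T
h(g) = -6 + √6 (h(g) = -6 + √(6 + 0) = -6 + √6)
145*h(2) = 145*(-6 + √6) = -870 + 145*√6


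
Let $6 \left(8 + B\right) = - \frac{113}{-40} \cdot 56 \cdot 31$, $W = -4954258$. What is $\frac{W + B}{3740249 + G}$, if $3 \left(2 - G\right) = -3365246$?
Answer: $- \frac{148603459}{145859990} \approx -1.0188$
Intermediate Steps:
$G = \frac{3365252}{3}$ ($G = 2 - - \frac{3365246}{3} = 2 + \frac{3365246}{3} = \frac{3365252}{3} \approx 1.1218 \cdot 10^{6}$)
$B = \frac{24281}{30}$ ($B = -8 + \frac{- \frac{113}{-40} \cdot 56 \cdot 31}{6} = -8 + \frac{\left(-113\right) \left(- \frac{1}{40}\right) 56 \cdot 31}{6} = -8 + \frac{\frac{113}{40} \cdot 56 \cdot 31}{6} = -8 + \frac{\frac{791}{5} \cdot 31}{6} = -8 + \frac{1}{6} \cdot \frac{24521}{5} = -8 + \frac{24521}{30} = \frac{24281}{30} \approx 809.37$)
$\frac{W + B}{3740249 + G} = \frac{-4954258 + \frac{24281}{30}}{3740249 + \frac{3365252}{3}} = - \frac{148603459}{30 \cdot \frac{14585999}{3}} = \left(- \frac{148603459}{30}\right) \frac{3}{14585999} = - \frac{148603459}{145859990}$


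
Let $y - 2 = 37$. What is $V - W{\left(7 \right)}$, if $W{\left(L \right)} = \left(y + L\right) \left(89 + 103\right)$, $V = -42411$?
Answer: $-51243$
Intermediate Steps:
$y = 39$ ($y = 2 + 37 = 39$)
$W{\left(L \right)} = 7488 + 192 L$ ($W{\left(L \right)} = \left(39 + L\right) \left(89 + 103\right) = \left(39 + L\right) 192 = 7488 + 192 L$)
$V - W{\left(7 \right)} = -42411 - \left(7488 + 192 \cdot 7\right) = -42411 - \left(7488 + 1344\right) = -42411 - 8832 = -51243$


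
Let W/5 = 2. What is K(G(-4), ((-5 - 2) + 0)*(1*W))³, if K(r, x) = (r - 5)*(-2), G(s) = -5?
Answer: 8000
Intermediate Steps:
W = 10 (W = 5*2 = 10)
K(r, x) = 10 - 2*r (K(r, x) = (-5 + r)*(-2) = 10 - 2*r)
K(G(-4), ((-5 - 2) + 0)*(1*W))³ = (10 - 2*(-5))³ = (10 + 10)³ = 20³ = 8000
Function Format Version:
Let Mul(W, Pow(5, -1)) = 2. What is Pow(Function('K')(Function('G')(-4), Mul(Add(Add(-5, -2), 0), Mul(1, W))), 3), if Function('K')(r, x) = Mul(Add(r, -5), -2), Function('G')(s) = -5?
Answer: 8000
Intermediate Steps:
W = 10 (W = Mul(5, 2) = 10)
Function('K')(r, x) = Add(10, Mul(-2, r)) (Function('K')(r, x) = Mul(Add(-5, r), -2) = Add(10, Mul(-2, r)))
Pow(Function('K')(Function('G')(-4), Mul(Add(Add(-5, -2), 0), Mul(1, W))), 3) = Pow(Add(10, Mul(-2, -5)), 3) = Pow(Add(10, 10), 3) = Pow(20, 3) = 8000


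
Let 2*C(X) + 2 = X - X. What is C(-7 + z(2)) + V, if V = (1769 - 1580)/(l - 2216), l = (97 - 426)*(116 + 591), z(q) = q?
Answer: -8704/8697 ≈ -1.0008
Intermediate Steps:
l = -232603 (l = -329*707 = -232603)
C(X) = -1 (C(X) = -1 + (X - X)/2 = -1 + (½)*0 = -1 + 0 = -1)
V = -7/8697 (V = (1769 - 1580)/(-232603 - 2216) = 189/(-234819) = 189*(-1/234819) = -7/8697 ≈ -0.00080488)
C(-7 + z(2)) + V = -1 - 7/8697 = -8704/8697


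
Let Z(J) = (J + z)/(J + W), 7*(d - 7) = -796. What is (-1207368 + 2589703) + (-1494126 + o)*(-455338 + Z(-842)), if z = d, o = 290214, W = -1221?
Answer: 7916378733779039/14441 ≈ 5.4819e+11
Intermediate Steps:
d = -747/7 (d = 7 + (⅐)*(-796) = 7 - 796/7 = -747/7 ≈ -106.71)
z = -747/7 ≈ -106.71
Z(J) = (-747/7 + J)/(-1221 + J) (Z(J) = (J - 747/7)/(J - 1221) = (-747/7 + J)/(-1221 + J))
(-1207368 + 2589703) + (-1494126 + o)*(-455338 + Z(-842)) = (-1207368 + 2589703) + (-1494126 + 290214)*(-455338 + (-747/7 - 842)/(-1221 - 842)) = 1382335 - 1203912*(-455338 - 6641/7/(-2063)) = 1382335 - 1203912*(-455338 - 1/2063*(-6641/7)) = 1382335 - 1203912*(-455338 + 6641/14441) = 1382335 - 1203912*(-6575529417/14441) = 1382335 + 7916358771479304/14441 = 7916378733779039/14441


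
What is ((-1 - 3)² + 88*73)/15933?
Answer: 6440/15933 ≈ 0.40419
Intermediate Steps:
((-1 - 3)² + 88*73)/15933 = ((-4)² + 6424)*(1/15933) = (16 + 6424)*(1/15933) = 6440*(1/15933) = 6440/15933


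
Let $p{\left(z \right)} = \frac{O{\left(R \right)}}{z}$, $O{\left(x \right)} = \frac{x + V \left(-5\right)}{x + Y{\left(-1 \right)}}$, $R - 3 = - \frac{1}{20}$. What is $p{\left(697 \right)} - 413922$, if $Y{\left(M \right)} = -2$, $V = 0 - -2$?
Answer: $- \frac{5481569187}{13243} \approx -4.1392 \cdot 10^{5}$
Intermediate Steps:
$V = 2$ ($V = 0 + 2 = 2$)
$R = \frac{59}{20}$ ($R = 3 - \frac{1}{20} = \frac{59}{20} \approx 2.95$)
$O{\left(x \right)} = \frac{-10 + x}{-2 + x}$ ($O{\left(x \right)} = \frac{x + 2 \left(-5\right)}{x - 2} = \frac{x - 10}{-2 + x} = \frac{-10 + x}{-2 + x}$)
$p{\left(z \right)} = - \frac{141}{19 z}$ ($p{\left(z \right)} = \frac{\frac{1}{-2 + \frac{59}{20}} \left(-10 + \frac{59}{20}\right)}{z} = \frac{\frac{1}{\frac{19}{20}} \left(- \frac{141}{20}\right)}{z} = \frac{\frac{20}{19} \left(- \frac{141}{20}\right)}{z} = - \frac{141}{19 z}$)
$p{\left(697 \right)} - 413922 = - \frac{141}{19 \cdot 697} - 413922 = \left(- \frac{141}{19}\right) \frac{1}{697} - 413922 = - \frac{141}{13243} - 413922 = - \frac{5481569187}{13243}$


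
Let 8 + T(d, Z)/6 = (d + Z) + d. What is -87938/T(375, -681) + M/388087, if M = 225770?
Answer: -17022481393/71019921 ≈ -239.69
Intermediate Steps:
T(d, Z) = -48 + 6*Z + 12*d (T(d, Z) = -48 + 6*((d + Z) + d) = -48 + 6*((Z + d) + d) = -48 + 6*(Z + 2*d) = -48 + (6*Z + 12*d) = -48 + 6*Z + 12*d)
-87938/T(375, -681) + M/388087 = -87938/(-48 + 6*(-681) + 12*375) + 225770/388087 = -87938/(-48 - 4086 + 4500) + 225770*(1/388087) = -87938/366 + 225770/388087 = -87938*1/366 + 225770/388087 = -43969/183 + 225770/388087 = -17022481393/71019921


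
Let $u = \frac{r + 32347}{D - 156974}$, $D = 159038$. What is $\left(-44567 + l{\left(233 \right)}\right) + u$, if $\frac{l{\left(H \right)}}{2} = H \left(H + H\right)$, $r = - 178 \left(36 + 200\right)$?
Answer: $\frac{356214035}{2064} \approx 1.7258 \cdot 10^{5}$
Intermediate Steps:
$r = -42008$ ($r = \left(-178\right) 236 = -42008$)
$l{\left(H \right)} = 4 H^{2}$ ($l{\left(H \right)} = 2 H \left(H + H\right) = 2 H 2 H = 2 \cdot 2 H^{2} = 4 H^{2}$)
$u = - \frac{9661}{2064}$ ($u = \frac{-42008 + 32347}{159038 - 156974} = - \frac{9661}{2064} \approx -4.6807$)
$\left(-44567 + l{\left(233 \right)}\right) + u = \left(-44567 + 4 \cdot 233^{2}\right) - \frac{9661}{2064} = \left(-44567 + 4 \cdot 54289\right) - \frac{9661}{2064} = \left(-44567 + 217156\right) - \frac{9661}{2064} = 172589 - \frac{9661}{2064} = \frac{356214035}{2064}$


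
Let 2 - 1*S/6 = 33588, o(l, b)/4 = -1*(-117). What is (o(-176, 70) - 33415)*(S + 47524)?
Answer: 5073574424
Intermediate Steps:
o(l, b) = 468 (o(l, b) = 4*(-1*(-117)) = 4*117 = 468)
S = -201516 (S = 12 - 6*33588 = 12 - 201528 = -201516)
(o(-176, 70) - 33415)*(S + 47524) = (468 - 33415)*(-201516 + 47524) = -32947*(-153992) = 5073574424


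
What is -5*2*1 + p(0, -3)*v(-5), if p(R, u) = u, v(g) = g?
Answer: 5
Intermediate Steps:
-5*2*1 + p(0, -3)*v(-5) = -5*2*1 - 3*(-5) = -10*1 + 15 = -10 + 15 = 5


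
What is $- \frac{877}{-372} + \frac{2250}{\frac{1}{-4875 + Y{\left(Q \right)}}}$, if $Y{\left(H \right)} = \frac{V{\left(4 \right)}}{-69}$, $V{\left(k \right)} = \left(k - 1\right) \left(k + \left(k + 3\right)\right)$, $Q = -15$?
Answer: $- \frac{93857811829}{8556} \approx -1.097 \cdot 10^{7}$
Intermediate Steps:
$V{\left(k \right)} = \left(-1 + k\right) \left(3 + 2 k\right)$ ($V{\left(k \right)} = \left(-1 + k\right) \left(k + \left(3 + k\right)\right) = \left(-1 + k\right) \left(3 + 2 k\right)$)
$Y{\left(H \right)} = - \frac{11}{23}$ ($Y{\left(H \right)} = \frac{-3 + 4 + 2 \cdot 4^{2}}{-69} = \left(-3 + 4 + 2 \cdot 16\right) \left(- \frac{1}{69}\right) = \left(-3 + 4 + 32\right) \left(- \frac{1}{69}\right) = 33 \left(- \frac{1}{69}\right) = - \frac{11}{23}$)
$- \frac{877}{-372} + \frac{2250}{\frac{1}{-4875 + Y{\left(Q \right)}}} = - \frac{877}{-372} + \frac{2250}{\frac{1}{-4875 - \frac{11}{23}}} = \left(-877\right) \left(- \frac{1}{372}\right) + \frac{2250}{\frac{1}{- \frac{112136}{23}}} = \frac{877}{372} + \frac{2250}{- \frac{23}{112136}} = \frac{877}{372} + 2250 \left(- \frac{112136}{23}\right) = \frac{877}{372} - \frac{252306000}{23} = - \frac{93857811829}{8556}$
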